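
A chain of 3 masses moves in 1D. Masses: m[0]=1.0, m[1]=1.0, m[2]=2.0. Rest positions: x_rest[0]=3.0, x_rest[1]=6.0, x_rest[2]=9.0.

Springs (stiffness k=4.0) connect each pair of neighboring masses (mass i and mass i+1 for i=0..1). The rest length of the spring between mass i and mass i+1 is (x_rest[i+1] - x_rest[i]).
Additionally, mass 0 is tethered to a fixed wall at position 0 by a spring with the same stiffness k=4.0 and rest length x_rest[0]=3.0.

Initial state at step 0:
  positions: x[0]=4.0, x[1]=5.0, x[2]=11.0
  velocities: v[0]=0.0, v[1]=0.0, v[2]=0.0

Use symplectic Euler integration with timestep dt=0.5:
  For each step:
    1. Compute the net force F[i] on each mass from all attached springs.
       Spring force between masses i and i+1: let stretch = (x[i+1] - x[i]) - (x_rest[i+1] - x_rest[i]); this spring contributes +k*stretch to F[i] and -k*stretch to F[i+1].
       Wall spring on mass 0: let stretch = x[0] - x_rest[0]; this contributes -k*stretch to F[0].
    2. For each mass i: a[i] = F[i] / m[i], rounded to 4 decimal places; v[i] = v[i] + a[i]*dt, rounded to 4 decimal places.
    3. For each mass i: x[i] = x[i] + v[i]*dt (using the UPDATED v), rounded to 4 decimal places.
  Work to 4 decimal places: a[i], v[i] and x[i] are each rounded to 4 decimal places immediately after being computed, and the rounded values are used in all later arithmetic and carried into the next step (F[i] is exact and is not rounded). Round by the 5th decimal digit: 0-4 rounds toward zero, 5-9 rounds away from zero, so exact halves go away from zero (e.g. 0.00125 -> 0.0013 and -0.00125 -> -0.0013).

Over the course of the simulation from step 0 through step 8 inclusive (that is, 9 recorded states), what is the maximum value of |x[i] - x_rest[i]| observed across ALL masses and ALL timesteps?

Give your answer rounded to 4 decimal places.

Step 0: x=[4.0000 5.0000 11.0000] v=[0.0000 0.0000 0.0000]
Step 1: x=[1.0000 10.0000 9.5000] v=[-6.0000 10.0000 -3.0000]
Step 2: x=[6.0000 5.5000 9.7500] v=[10.0000 -9.0000 0.5000]
Step 3: x=[4.5000 5.7500 9.3750] v=[-3.0000 0.5000 -0.7500]
Step 4: x=[-0.2500 8.3750 8.6875] v=[-9.5000 5.2500 -1.3750]
Step 5: x=[3.8750 2.6875 9.3438] v=[8.2500 -11.3750 1.3125]
Step 6: x=[2.9375 4.8438 8.1719] v=[-1.8750 4.3126 -2.3438]
Step 7: x=[0.9688 8.4219 6.8360] v=[-3.9374 7.1562 -2.6719]
Step 8: x=[5.4844 2.9610 7.7930] v=[9.0312 -10.9218 1.9140]
Max displacement = 4.0000

Answer: 4.0000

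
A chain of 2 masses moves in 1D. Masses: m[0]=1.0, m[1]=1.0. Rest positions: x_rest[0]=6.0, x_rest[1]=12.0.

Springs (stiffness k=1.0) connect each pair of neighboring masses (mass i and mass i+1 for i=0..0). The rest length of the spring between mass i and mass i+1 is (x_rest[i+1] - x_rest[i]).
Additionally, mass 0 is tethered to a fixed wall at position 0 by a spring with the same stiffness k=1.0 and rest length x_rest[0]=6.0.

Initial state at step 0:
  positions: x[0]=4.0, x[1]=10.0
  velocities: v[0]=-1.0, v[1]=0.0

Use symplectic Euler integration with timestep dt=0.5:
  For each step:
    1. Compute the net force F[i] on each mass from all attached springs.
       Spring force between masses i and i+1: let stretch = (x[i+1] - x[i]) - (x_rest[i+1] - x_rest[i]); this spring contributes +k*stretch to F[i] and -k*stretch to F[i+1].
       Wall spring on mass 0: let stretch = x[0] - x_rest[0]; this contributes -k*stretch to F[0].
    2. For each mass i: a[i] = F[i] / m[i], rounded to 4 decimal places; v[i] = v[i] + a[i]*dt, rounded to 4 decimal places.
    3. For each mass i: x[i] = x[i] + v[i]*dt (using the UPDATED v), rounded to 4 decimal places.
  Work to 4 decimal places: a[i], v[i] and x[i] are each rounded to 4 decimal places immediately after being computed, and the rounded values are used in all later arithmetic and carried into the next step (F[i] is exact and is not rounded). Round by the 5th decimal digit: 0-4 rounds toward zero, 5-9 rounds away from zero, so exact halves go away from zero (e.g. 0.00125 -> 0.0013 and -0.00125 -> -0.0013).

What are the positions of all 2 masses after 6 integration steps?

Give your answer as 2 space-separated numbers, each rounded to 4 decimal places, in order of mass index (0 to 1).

Answer: 6.2775 12.2716

Derivation:
Step 0: x=[4.0000 10.0000] v=[-1.0000 0.0000]
Step 1: x=[4.0000 10.0000] v=[0.0000 0.0000]
Step 2: x=[4.5000 10.0000] v=[1.0000 0.0000]
Step 3: x=[5.2500 10.1250] v=[1.5000 0.2500]
Step 4: x=[5.9063 10.5313] v=[1.3125 0.8125]
Step 5: x=[6.2423 11.2813] v=[0.6719 1.5000]
Step 6: x=[6.2775 12.2716] v=[0.0703 1.9805]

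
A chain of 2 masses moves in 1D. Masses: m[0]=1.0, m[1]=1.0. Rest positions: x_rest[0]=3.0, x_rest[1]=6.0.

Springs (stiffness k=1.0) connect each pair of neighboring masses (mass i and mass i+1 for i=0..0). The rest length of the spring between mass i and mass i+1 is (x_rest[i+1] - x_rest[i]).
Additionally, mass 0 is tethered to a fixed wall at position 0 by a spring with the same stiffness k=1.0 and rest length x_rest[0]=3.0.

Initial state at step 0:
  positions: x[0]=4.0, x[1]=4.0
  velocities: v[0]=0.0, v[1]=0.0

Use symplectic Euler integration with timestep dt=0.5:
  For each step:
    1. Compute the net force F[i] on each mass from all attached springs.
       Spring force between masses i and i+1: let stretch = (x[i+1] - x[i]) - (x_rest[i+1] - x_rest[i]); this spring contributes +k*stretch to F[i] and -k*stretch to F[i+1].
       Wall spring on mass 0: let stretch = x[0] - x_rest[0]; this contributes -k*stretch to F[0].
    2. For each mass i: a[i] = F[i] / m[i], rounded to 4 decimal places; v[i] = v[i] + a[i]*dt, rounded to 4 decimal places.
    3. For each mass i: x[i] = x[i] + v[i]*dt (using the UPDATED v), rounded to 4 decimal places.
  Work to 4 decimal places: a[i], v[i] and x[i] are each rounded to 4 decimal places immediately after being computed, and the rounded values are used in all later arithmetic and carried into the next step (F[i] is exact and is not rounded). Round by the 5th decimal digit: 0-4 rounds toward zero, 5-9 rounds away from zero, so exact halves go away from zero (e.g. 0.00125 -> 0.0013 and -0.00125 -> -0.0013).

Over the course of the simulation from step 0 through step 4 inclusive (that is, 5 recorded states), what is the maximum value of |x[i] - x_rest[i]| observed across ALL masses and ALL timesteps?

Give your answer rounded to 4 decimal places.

Step 0: x=[4.0000 4.0000] v=[0.0000 0.0000]
Step 1: x=[3.0000 4.7500] v=[-2.0000 1.5000]
Step 2: x=[1.6875 5.8125] v=[-2.6250 2.1250]
Step 3: x=[0.9844 6.5938] v=[-1.4063 1.5625]
Step 4: x=[1.4375 6.7227] v=[0.9062 0.2578]
Max displacement = 2.0156

Answer: 2.0156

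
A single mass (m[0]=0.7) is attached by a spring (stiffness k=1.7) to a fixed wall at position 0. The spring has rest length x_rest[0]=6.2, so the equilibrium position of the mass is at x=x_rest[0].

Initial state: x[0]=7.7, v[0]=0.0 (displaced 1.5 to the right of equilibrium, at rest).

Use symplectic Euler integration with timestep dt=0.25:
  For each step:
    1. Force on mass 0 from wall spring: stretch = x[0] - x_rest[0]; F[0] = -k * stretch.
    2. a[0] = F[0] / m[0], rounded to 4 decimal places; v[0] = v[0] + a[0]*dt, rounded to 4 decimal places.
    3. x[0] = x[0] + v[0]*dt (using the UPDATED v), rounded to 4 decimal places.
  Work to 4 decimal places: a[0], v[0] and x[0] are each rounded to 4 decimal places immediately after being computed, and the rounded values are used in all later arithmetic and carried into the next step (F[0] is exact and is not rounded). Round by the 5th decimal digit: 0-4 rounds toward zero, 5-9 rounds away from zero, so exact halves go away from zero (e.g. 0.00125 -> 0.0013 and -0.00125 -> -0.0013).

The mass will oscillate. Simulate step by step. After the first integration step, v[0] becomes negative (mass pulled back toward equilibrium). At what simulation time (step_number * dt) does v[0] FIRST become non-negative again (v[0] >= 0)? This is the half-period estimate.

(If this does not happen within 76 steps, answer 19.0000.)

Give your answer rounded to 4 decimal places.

Step 0: x=[7.7000] v=[0.0000]
Step 1: x=[7.4723] v=[-0.9107]
Step 2: x=[7.0515] v=[-1.6832]
Step 3: x=[6.5015] v=[-2.2002]
Step 4: x=[5.9057] v=[-2.3833]
Step 5: x=[5.3546] v=[-2.2046]
Step 6: x=[4.9318] v=[-1.6913]
Step 7: x=[4.7015] v=[-0.9213]
Step 8: x=[4.6986] v=[-0.0115]
Step 9: x=[4.9236] v=[0.9001]
First v>=0 after going negative at step 9, time=2.2500

Answer: 2.2500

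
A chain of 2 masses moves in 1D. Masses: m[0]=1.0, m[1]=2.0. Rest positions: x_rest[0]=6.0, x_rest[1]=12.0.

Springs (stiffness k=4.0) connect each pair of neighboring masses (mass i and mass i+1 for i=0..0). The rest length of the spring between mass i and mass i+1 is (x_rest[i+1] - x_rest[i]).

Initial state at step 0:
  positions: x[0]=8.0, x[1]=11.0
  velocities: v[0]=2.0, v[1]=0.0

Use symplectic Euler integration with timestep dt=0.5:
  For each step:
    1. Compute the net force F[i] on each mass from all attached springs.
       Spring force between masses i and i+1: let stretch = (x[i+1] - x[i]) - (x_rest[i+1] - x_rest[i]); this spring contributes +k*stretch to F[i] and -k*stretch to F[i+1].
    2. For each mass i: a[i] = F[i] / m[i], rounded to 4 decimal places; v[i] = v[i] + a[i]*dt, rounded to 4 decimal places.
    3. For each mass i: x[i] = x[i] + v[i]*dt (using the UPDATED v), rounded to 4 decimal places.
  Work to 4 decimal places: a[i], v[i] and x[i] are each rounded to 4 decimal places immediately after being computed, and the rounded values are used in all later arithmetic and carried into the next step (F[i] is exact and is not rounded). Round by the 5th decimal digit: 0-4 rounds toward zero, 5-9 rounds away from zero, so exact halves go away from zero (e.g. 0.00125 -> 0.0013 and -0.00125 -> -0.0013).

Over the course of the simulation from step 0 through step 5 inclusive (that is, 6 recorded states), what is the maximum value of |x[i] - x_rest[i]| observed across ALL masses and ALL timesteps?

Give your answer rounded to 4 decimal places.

Step 0: x=[8.0000 11.0000] v=[2.0000 0.0000]
Step 1: x=[6.0000 12.5000] v=[-4.0000 3.0000]
Step 2: x=[4.5000 13.7500] v=[-3.0000 2.5000]
Step 3: x=[6.2500 13.3750] v=[3.5000 -0.7500]
Step 4: x=[9.1250 12.4375] v=[5.7500 -1.8750]
Step 5: x=[9.3125 12.8438] v=[0.3750 0.8125]
Max displacement = 3.3125

Answer: 3.3125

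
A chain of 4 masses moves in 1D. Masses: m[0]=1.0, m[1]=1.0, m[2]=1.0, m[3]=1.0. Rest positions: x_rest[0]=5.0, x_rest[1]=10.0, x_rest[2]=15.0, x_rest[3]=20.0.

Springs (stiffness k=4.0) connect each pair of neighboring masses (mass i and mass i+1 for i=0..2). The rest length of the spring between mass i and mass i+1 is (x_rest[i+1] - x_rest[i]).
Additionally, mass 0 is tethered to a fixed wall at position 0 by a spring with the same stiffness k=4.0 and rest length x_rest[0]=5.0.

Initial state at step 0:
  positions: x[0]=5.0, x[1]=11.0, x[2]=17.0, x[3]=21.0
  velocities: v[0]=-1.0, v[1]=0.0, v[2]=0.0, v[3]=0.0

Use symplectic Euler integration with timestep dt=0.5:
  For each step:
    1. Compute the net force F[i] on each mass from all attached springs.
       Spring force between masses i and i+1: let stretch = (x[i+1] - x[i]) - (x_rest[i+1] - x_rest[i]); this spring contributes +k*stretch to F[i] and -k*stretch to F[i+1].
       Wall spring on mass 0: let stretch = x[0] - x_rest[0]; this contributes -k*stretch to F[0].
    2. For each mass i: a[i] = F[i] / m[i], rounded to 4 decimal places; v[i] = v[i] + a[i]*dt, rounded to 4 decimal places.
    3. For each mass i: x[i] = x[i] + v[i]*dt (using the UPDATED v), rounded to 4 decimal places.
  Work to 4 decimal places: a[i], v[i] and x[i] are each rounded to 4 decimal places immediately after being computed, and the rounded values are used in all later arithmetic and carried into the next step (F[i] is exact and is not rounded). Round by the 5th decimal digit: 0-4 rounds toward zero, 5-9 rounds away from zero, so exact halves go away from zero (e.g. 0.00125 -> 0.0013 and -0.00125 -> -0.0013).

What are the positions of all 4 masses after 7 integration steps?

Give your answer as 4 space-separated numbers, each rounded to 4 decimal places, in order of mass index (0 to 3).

Step 0: x=[5.0000 11.0000 17.0000 21.0000] v=[-1.0000 0.0000 0.0000 0.0000]
Step 1: x=[5.5000 11.0000 15.0000 22.0000] v=[1.0000 0.0000 -4.0000 2.0000]
Step 2: x=[6.0000 9.5000 16.0000 21.0000] v=[1.0000 -3.0000 2.0000 -2.0000]
Step 3: x=[4.0000 11.0000 15.5000 20.0000] v=[-4.0000 3.0000 -1.0000 -2.0000]
Step 4: x=[5.0000 10.0000 15.0000 19.5000] v=[2.0000 -2.0000 -1.0000 -1.0000]
Step 5: x=[6.0000 9.0000 14.0000 19.5000] v=[2.0000 -2.0000 -2.0000 0.0000]
Step 6: x=[4.0000 10.0000 13.5000 19.0000] v=[-4.0000 2.0000 -1.0000 -1.0000]
Step 7: x=[4.0000 8.5000 15.0000 18.0000] v=[0.0000 -3.0000 3.0000 -2.0000]

Answer: 4.0000 8.5000 15.0000 18.0000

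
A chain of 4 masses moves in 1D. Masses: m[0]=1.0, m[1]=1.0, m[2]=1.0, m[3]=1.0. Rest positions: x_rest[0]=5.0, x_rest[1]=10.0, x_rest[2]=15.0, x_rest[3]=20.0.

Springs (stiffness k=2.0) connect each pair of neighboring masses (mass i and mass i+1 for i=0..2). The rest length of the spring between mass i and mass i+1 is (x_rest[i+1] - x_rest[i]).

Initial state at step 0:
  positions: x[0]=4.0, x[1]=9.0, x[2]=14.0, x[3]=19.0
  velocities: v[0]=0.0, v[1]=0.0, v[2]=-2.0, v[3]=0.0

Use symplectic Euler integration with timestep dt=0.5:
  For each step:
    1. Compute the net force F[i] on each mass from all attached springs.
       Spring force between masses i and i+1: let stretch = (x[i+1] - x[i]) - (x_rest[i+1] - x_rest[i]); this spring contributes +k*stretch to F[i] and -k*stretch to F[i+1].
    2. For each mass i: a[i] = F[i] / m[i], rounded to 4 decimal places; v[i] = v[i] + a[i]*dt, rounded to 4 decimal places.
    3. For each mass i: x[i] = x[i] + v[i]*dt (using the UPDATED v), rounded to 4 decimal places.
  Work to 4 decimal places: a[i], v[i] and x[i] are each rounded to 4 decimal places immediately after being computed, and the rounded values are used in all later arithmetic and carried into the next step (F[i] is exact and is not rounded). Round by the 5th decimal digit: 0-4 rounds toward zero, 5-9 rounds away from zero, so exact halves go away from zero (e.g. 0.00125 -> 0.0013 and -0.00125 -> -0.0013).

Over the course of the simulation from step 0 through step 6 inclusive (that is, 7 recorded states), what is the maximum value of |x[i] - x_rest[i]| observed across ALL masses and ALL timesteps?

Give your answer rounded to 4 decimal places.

Step 0: x=[4.0000 9.0000 14.0000 19.0000] v=[0.0000 0.0000 -2.0000 0.0000]
Step 1: x=[4.0000 9.0000 13.0000 19.0000] v=[0.0000 0.0000 -2.0000 0.0000]
Step 2: x=[4.0000 8.5000 13.0000 18.5000] v=[0.0000 -1.0000 0.0000 -1.0000]
Step 3: x=[3.7500 8.0000 13.5000 17.7500] v=[-0.5000 -1.0000 1.0000 -1.5000]
Step 4: x=[3.1250 8.1250 13.3750 17.3750] v=[-1.2500 0.2500 -0.2500 -0.7500]
Step 5: x=[2.5000 8.3750 12.6250 17.5000] v=[-1.2500 0.5000 -1.5000 0.2500]
Step 6: x=[2.3125 7.8125 12.1875 17.6875] v=[-0.3750 -1.1250 -0.8750 0.3750]
Max displacement = 2.8125

Answer: 2.8125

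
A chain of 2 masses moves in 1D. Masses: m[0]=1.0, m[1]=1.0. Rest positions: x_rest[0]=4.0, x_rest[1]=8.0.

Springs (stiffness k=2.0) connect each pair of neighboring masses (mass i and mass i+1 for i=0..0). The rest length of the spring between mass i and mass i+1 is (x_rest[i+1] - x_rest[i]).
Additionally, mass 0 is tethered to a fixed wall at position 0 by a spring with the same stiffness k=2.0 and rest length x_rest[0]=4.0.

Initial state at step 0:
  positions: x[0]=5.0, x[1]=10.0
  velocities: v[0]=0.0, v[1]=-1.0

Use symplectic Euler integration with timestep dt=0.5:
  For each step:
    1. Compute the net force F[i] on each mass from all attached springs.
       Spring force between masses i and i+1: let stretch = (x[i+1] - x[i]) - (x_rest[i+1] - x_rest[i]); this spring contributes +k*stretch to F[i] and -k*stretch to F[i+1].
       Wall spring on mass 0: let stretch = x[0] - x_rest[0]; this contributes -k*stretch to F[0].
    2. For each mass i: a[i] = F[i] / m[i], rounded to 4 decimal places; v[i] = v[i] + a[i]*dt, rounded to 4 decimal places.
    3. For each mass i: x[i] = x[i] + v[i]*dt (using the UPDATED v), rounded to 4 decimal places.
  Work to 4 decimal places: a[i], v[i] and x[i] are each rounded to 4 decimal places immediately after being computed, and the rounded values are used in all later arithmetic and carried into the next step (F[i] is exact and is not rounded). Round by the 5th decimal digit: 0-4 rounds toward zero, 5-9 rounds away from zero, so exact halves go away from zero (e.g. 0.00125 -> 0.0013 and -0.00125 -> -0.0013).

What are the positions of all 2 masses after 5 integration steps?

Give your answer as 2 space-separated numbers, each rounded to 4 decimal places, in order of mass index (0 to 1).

Answer: 2.4375 6.0000

Derivation:
Step 0: x=[5.0000 10.0000] v=[0.0000 -1.0000]
Step 1: x=[5.0000 9.0000] v=[0.0000 -2.0000]
Step 2: x=[4.5000 8.0000] v=[-1.0000 -2.0000]
Step 3: x=[3.5000 7.2500] v=[-2.0000 -1.5000]
Step 4: x=[2.6250 6.6250] v=[-1.7500 -1.2500]
Step 5: x=[2.4375 6.0000] v=[-0.3750 -1.2500]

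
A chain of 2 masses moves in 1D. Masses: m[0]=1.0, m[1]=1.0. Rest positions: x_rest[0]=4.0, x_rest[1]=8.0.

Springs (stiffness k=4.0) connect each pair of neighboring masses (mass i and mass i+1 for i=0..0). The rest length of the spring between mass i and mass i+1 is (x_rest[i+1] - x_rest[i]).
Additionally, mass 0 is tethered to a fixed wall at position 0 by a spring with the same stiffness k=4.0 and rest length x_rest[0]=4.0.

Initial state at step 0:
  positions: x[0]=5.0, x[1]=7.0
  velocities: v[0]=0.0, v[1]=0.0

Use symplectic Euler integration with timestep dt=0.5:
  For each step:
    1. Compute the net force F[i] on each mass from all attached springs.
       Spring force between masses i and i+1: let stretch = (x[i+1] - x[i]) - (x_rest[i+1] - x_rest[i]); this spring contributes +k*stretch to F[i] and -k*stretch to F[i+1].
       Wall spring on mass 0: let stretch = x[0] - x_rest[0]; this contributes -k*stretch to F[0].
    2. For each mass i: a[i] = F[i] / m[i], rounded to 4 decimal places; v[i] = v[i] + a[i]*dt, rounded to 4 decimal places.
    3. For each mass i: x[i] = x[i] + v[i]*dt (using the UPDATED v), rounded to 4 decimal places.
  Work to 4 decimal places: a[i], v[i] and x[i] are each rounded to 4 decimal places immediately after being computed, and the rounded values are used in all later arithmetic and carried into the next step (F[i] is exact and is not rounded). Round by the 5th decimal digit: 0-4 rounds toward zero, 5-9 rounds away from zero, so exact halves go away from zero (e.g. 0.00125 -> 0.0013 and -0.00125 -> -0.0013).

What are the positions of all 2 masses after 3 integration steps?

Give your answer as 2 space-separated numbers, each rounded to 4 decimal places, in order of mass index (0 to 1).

Step 0: x=[5.0000 7.0000] v=[0.0000 0.0000]
Step 1: x=[2.0000 9.0000] v=[-6.0000 4.0000]
Step 2: x=[4.0000 8.0000] v=[4.0000 -2.0000]
Step 3: x=[6.0000 7.0000] v=[4.0000 -2.0000]

Answer: 6.0000 7.0000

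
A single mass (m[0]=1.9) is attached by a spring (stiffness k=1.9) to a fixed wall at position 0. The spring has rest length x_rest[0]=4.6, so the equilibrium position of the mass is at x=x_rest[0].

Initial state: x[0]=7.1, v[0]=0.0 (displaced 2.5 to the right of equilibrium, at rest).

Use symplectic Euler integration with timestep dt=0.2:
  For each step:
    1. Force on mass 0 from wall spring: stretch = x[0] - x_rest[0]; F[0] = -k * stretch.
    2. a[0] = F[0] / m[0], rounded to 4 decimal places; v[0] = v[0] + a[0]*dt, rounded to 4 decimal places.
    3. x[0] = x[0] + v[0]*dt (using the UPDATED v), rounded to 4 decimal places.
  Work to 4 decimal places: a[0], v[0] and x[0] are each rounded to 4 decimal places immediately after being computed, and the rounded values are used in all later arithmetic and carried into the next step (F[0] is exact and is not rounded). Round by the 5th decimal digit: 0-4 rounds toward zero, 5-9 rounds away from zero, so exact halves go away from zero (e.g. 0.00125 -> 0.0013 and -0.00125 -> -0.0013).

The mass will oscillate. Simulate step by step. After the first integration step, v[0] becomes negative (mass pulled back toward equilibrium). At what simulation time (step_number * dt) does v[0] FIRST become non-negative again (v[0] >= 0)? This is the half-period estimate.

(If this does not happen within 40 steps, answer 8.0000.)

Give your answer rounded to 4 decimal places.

Step 0: x=[7.1000] v=[0.0000]
Step 1: x=[7.0000] v=[-0.5000]
Step 2: x=[6.8040] v=[-0.9800]
Step 3: x=[6.5198] v=[-1.4208]
Step 4: x=[6.1588] v=[-1.8048]
Step 5: x=[5.7355] v=[-2.1166]
Step 6: x=[5.2668] v=[-2.3437]
Step 7: x=[4.7714] v=[-2.4771]
Step 8: x=[4.2691] v=[-2.5114]
Step 9: x=[3.7801] v=[-2.4452]
Step 10: x=[3.3239] v=[-2.2812]
Step 11: x=[2.9187] v=[-2.0260]
Step 12: x=[2.5808] v=[-1.6897]
Step 13: x=[2.3236] v=[-1.2859]
Step 14: x=[2.1575] v=[-0.8306]
Step 15: x=[2.0891] v=[-0.3421]
Step 16: x=[2.1211] v=[0.1601]
First v>=0 after going negative at step 16, time=3.2000

Answer: 3.2000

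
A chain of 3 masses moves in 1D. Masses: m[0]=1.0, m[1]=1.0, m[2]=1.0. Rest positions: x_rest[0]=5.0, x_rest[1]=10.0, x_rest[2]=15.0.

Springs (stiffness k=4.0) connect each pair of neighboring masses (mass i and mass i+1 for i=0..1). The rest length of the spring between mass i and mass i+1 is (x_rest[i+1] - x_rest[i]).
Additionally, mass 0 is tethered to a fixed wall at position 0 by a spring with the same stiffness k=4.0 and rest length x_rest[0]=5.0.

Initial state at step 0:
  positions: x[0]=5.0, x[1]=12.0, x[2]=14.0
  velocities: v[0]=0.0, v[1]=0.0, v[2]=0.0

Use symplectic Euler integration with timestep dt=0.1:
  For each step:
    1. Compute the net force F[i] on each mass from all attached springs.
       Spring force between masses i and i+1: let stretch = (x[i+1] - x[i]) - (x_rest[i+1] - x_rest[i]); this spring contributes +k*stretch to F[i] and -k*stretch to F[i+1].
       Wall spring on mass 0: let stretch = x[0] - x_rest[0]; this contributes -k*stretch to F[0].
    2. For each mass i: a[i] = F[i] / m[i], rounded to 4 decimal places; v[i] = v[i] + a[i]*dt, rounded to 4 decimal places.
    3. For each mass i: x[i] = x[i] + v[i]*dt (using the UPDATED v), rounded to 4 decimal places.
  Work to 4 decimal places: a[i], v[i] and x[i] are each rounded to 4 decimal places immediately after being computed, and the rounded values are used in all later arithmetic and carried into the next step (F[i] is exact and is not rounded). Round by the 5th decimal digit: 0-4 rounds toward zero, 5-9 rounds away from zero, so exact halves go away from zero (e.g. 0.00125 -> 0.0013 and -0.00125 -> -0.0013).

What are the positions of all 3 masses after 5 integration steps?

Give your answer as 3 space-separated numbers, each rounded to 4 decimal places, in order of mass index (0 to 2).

Answer: 5.7526 9.7592 15.3917

Derivation:
Step 0: x=[5.0000 12.0000 14.0000] v=[0.0000 0.0000 0.0000]
Step 1: x=[5.0800 11.8000 14.1200] v=[0.8000 -2.0000 1.2000]
Step 2: x=[5.2256 11.4240 14.3472] v=[1.4560 -3.7600 2.2720]
Step 3: x=[5.4101 10.9170 14.6575] v=[1.8451 -5.0701 3.1027]
Step 4: x=[5.5985 10.3393 15.0182] v=[1.8838 -5.7767 3.6065]
Step 5: x=[5.7526 9.7592 15.3917] v=[1.5407 -5.8015 3.7349]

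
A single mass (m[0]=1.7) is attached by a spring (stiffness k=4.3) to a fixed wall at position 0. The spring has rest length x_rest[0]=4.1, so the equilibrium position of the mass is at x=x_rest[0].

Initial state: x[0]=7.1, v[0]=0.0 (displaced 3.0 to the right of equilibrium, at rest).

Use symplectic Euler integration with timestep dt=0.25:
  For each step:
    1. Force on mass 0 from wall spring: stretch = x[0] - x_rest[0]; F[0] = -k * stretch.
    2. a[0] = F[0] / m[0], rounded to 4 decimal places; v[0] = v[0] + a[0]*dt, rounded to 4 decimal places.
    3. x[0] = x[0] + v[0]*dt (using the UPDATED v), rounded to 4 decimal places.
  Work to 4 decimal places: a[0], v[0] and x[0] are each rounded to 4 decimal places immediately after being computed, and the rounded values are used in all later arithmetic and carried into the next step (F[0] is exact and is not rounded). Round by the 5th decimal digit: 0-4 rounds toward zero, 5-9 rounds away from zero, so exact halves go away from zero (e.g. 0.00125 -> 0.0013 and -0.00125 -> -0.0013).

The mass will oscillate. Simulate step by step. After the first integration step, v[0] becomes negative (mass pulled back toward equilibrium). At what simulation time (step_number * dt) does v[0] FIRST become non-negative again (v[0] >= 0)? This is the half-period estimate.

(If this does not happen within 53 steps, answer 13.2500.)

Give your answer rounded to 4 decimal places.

Answer: 2.0000

Derivation:
Step 0: x=[7.1000] v=[0.0000]
Step 1: x=[6.6257] v=[-1.8971]
Step 2: x=[5.7522] v=[-3.4942]
Step 3: x=[4.6175] v=[-4.5390]
Step 4: x=[3.4009] v=[-4.8663]
Step 5: x=[2.2949] v=[-4.4242]
Step 6: x=[1.4742] v=[-3.2828]
Step 7: x=[1.0686] v=[-1.6224]
Step 8: x=[1.1422] v=[0.2945]
First v>=0 after going negative at step 8, time=2.0000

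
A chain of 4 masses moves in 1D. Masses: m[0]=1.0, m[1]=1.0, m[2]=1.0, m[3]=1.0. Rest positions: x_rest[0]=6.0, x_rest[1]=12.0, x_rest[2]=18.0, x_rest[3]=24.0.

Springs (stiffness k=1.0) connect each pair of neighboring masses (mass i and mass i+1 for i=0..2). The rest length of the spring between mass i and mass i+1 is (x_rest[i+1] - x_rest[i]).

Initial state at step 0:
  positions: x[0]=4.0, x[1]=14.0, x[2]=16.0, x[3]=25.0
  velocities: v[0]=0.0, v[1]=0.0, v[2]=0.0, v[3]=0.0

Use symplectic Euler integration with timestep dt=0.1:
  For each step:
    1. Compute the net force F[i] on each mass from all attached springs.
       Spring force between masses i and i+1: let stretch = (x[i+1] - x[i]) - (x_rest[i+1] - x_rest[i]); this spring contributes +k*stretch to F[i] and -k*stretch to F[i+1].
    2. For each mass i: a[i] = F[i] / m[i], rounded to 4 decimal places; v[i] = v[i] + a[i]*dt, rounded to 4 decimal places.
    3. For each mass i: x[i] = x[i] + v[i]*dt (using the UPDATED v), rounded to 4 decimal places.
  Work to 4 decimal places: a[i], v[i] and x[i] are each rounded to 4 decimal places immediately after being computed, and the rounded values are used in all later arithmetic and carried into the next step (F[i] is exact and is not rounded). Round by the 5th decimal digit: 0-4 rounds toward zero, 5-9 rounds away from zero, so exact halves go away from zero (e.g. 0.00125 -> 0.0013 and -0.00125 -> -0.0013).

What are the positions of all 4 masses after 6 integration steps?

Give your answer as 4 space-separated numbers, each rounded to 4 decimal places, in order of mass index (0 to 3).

Step 0: x=[4.0000 14.0000 16.0000 25.0000] v=[0.0000 0.0000 0.0000 0.0000]
Step 1: x=[4.0400 13.9200 16.0700 24.9700] v=[0.4000 -0.8000 0.7000 -0.3000]
Step 2: x=[4.1188 13.7627 16.2075 24.9110] v=[0.7880 -1.5730 1.3750 -0.5900]
Step 3: x=[4.2340 13.5334 16.4076 24.8250] v=[1.1524 -2.2929 2.0009 -0.8604]
Step 4: x=[4.3822 13.2399 16.6631 24.7148] v=[1.4823 -2.9354 2.5552 -1.1021]
Step 5: x=[4.5590 12.8920 16.9649 24.5841] v=[1.7681 -3.4789 3.0181 -1.3073]
Step 6: x=[4.7591 12.5015 17.3022 24.4372] v=[2.0014 -3.9049 3.3727 -1.4692]

Answer: 4.7591 12.5015 17.3022 24.4372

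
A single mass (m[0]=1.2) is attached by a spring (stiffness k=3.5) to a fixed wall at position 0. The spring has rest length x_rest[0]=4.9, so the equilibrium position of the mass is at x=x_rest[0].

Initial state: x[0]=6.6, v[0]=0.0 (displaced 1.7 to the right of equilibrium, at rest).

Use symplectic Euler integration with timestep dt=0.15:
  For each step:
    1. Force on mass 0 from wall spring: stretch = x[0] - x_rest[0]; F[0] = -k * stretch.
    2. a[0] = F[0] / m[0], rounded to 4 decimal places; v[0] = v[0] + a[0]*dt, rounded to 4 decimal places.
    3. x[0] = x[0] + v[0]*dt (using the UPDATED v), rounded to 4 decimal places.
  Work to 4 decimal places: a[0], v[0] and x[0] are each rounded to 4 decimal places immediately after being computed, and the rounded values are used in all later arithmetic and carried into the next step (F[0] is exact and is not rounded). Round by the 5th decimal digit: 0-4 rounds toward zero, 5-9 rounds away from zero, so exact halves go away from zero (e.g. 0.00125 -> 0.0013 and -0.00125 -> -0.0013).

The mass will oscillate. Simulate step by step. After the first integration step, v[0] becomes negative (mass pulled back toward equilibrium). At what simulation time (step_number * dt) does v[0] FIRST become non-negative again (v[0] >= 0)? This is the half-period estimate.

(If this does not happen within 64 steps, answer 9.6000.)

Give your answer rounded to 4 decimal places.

Answer: 1.9500

Derivation:
Step 0: x=[6.6000] v=[0.0000]
Step 1: x=[6.4884] v=[-0.7437]
Step 2: x=[6.2726] v=[-1.4386]
Step 3: x=[5.9667] v=[-2.0391]
Step 4: x=[5.5908] v=[-2.5058]
Step 5: x=[5.1696] v=[-2.8080]
Step 6: x=[4.7307] v=[-2.9259]
Step 7: x=[4.3029] v=[-2.8518]
Step 8: x=[3.9143] v=[-2.5906]
Step 9: x=[3.5904] v=[-2.1594]
Step 10: x=[3.3524] v=[-1.5864]
Step 11: x=[3.2160] v=[-0.9093]
Step 12: x=[3.1901] v=[-0.1725]
Step 13: x=[3.2764] v=[0.5756]
First v>=0 after going negative at step 13, time=1.9500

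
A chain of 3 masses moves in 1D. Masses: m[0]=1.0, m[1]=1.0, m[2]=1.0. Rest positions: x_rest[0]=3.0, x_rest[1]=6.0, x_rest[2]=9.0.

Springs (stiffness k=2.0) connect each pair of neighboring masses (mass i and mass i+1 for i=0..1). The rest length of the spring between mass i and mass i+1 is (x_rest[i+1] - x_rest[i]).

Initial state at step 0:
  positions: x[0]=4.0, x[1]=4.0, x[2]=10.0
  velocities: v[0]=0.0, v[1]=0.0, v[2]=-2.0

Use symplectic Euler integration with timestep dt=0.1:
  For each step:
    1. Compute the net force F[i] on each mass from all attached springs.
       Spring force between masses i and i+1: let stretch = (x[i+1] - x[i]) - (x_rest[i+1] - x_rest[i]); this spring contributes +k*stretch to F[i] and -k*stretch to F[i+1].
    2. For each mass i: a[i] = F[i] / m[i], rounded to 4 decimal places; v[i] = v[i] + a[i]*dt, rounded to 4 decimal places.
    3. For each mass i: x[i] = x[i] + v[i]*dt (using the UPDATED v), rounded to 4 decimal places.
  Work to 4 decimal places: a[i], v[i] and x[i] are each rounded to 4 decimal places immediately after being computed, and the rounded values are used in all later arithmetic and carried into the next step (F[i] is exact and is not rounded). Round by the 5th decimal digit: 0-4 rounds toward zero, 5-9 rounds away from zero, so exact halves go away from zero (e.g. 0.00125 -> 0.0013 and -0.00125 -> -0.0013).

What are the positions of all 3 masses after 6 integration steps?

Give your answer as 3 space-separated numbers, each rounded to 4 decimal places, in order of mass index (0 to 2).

Answer: 2.9701 5.9242 7.9057

Derivation:
Step 0: x=[4.0000 4.0000 10.0000] v=[0.0000 0.0000 -2.0000]
Step 1: x=[3.9400 4.1200 9.7400] v=[-0.6000 1.2000 -2.6000]
Step 2: x=[3.8236 4.3488 9.4276] v=[-1.1640 2.2880 -3.1240]
Step 3: x=[3.6577 4.6687 9.0736] v=[-1.6590 3.1987 -3.5398]
Step 4: x=[3.4520 5.0565 8.6915] v=[-2.0568 3.8775 -3.8208]
Step 5: x=[3.2184 5.4849 8.2967] v=[-2.3359 4.2836 -3.9478]
Step 6: x=[2.9701 5.9242 7.9057] v=[-2.4826 4.3927 -3.9102]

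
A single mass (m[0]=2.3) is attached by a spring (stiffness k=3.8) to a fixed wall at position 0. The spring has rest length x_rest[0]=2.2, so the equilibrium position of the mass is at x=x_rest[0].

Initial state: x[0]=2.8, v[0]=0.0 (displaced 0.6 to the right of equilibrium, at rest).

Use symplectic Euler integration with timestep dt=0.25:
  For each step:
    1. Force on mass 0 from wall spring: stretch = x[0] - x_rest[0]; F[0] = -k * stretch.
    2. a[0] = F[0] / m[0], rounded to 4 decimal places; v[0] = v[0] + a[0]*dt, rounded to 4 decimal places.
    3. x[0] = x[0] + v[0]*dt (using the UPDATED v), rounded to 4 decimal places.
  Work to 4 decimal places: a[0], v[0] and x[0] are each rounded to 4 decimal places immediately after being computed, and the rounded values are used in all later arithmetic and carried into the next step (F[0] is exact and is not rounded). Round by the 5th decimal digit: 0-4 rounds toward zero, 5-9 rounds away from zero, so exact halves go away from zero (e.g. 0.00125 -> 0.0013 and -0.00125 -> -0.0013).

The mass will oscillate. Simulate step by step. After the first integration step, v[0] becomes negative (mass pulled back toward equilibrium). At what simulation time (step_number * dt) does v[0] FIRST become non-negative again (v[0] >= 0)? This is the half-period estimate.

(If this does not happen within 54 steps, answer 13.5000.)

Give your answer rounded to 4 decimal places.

Step 0: x=[2.8000] v=[0.0000]
Step 1: x=[2.7381] v=[-0.2478]
Step 2: x=[2.6206] v=[-0.4701]
Step 3: x=[2.4597] v=[-0.6438]
Step 4: x=[2.2719] v=[-0.7511]
Step 5: x=[2.0767] v=[-0.7808]
Step 6: x=[1.8942] v=[-0.7299]
Step 7: x=[1.7433] v=[-0.6036]
Step 8: x=[1.6396] v=[-0.4150]
Step 9: x=[1.5937] v=[-0.1835]
Step 10: x=[1.6104] v=[0.0669]
First v>=0 after going negative at step 10, time=2.5000

Answer: 2.5000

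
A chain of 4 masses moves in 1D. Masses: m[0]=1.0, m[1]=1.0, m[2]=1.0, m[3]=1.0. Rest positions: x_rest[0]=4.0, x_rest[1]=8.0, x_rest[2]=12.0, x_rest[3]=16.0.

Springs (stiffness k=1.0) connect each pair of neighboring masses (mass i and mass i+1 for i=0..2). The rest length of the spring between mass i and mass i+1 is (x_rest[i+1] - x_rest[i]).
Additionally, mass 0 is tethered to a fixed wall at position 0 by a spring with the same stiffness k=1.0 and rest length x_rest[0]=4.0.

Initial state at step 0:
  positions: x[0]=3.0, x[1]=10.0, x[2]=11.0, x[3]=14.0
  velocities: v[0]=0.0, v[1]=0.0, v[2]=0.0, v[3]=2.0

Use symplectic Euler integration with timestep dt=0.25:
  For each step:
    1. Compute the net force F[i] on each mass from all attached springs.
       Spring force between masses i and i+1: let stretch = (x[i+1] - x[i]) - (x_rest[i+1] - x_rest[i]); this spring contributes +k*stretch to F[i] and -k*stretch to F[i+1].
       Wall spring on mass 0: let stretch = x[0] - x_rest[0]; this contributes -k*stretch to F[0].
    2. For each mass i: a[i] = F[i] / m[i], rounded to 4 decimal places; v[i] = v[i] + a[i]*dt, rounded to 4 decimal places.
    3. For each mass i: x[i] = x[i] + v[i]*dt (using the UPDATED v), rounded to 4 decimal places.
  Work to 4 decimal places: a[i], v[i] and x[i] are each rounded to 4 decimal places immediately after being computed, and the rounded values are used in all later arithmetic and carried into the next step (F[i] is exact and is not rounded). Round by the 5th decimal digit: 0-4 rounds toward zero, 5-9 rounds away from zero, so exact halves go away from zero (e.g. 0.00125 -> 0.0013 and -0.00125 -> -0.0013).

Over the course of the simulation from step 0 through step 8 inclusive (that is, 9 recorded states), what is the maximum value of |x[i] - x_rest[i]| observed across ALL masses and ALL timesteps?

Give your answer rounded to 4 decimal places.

Step 0: x=[3.0000 10.0000 11.0000 14.0000] v=[0.0000 0.0000 0.0000 2.0000]
Step 1: x=[3.2500 9.6250 11.1250 14.5625] v=[1.0000 -1.5000 0.5000 2.2500]
Step 2: x=[3.6953 8.9453 11.3711 15.1602] v=[1.7813 -2.7188 0.9844 2.3906]
Step 3: x=[4.2378 8.0891 11.7024 15.7710] v=[2.1700 -3.4249 1.3252 2.4433]
Step 4: x=[4.7562 7.2180 12.0622 16.3776] v=[2.0734 -3.4844 1.4390 2.4262]
Step 5: x=[5.1312 6.4958 12.3889 16.9645] v=[1.4998 -2.8888 1.3068 2.3474]
Step 6: x=[5.2708 6.0566 12.6333 17.5154] v=[0.5582 -1.7567 0.9774 2.2035]
Step 7: x=[5.1300 5.9794 12.7718 18.0112] v=[-0.5631 -0.3090 0.5538 1.9830]
Step 8: x=[4.7217 6.2736 12.8132 18.4295] v=[-1.6333 1.1768 0.1656 1.6732]
Max displacement = 2.4295

Answer: 2.4295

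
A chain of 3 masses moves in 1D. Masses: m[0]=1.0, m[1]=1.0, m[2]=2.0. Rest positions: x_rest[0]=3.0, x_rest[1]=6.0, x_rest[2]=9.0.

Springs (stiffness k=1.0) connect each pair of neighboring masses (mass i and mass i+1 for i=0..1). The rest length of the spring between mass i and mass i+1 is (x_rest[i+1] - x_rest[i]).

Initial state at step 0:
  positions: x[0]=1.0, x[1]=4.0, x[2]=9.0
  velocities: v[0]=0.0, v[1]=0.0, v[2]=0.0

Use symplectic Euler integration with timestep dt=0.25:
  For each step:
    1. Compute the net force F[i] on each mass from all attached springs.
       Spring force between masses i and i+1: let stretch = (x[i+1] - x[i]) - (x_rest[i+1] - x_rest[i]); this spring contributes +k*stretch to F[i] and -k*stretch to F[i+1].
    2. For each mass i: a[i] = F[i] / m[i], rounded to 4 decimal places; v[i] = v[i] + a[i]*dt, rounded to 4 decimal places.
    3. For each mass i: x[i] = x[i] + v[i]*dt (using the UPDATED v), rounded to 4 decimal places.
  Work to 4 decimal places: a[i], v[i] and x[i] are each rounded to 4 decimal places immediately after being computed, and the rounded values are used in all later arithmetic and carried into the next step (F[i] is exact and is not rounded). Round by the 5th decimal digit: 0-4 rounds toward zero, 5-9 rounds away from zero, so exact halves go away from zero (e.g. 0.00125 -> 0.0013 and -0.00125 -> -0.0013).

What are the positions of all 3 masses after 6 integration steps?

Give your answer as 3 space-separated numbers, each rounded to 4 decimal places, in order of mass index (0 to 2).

Step 0: x=[1.0000 4.0000 9.0000] v=[0.0000 0.0000 0.0000]
Step 1: x=[1.0000 4.1250 8.9375] v=[0.0000 0.5000 -0.2500]
Step 2: x=[1.0078 4.3555 8.8184] v=[0.0313 0.9219 -0.4766]
Step 3: x=[1.0374 4.6557 8.6535] v=[0.1182 1.2007 -0.6595]
Step 4: x=[1.1056 4.9796 8.4575] v=[0.2728 1.2956 -0.7842]
Step 5: x=[1.2284 5.2788 8.2465] v=[0.4913 1.1966 -0.8440]
Step 6: x=[1.4169 5.5103 8.0365] v=[0.7539 0.9259 -0.8400]

Answer: 1.4169 5.5103 8.0365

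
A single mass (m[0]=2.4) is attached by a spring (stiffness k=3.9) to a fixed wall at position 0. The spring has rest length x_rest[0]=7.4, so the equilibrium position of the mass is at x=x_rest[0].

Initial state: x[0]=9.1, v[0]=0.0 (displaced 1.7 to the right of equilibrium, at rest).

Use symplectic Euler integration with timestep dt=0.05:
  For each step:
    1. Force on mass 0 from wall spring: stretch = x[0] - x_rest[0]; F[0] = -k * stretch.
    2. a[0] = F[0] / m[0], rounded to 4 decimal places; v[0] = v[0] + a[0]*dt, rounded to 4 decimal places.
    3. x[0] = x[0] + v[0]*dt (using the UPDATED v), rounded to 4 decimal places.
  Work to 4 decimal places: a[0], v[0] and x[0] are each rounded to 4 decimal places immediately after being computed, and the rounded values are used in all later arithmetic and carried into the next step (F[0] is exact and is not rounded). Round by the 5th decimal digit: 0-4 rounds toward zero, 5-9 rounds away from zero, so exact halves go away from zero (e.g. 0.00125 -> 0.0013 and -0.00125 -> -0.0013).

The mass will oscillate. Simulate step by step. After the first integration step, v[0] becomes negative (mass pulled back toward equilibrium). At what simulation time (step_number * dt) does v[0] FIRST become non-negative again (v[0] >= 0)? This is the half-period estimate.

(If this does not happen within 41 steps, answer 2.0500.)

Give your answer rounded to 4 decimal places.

Step 0: x=[9.1000] v=[0.0000]
Step 1: x=[9.0931] v=[-0.1381]
Step 2: x=[9.0793] v=[-0.2757]
Step 3: x=[9.0587] v=[-0.4121]
Step 4: x=[9.0314] v=[-0.5469]
Step 5: x=[8.9974] v=[-0.6795]
Step 6: x=[8.9569] v=[-0.8093]
Step 7: x=[8.9101] v=[-0.9358]
Step 8: x=[8.8572] v=[-1.0585]
Step 9: x=[8.7984] v=[-1.1769]
Step 10: x=[8.7339] v=[-1.2905]
Step 11: x=[8.6640] v=[-1.3989]
Step 12: x=[8.5889] v=[-1.5016]
Step 13: x=[8.5090] v=[-1.5982]
Step 14: x=[8.4246] v=[-1.6883]
Step 15: x=[8.3360] v=[-1.7716]
Step 16: x=[8.2436] v=[-1.8477]
Step 17: x=[8.1478] v=[-1.9162]
Step 18: x=[8.0490] v=[-1.9770]
Step 19: x=[7.9475] v=[-2.0297]
Step 20: x=[7.8438] v=[-2.0742]
Step 21: x=[7.7383] v=[-2.1103]
Step 22: x=[7.6314] v=[-2.1378]
Step 23: x=[7.5236] v=[-2.1566]
Step 24: x=[7.4153] v=[-2.1666]
Step 25: x=[7.3069] v=[-2.1678]
Step 26: x=[7.1989] v=[-2.1602]
Step 27: x=[7.0917] v=[-2.1439]
Step 28: x=[6.9858] v=[-2.1189]
Step 29: x=[6.8815] v=[-2.0852]
Step 30: x=[6.7793] v=[-2.0431]
Step 31: x=[6.6797] v=[-1.9927]
Step 32: x=[6.5830] v=[-1.9342]
Step 33: x=[6.4896] v=[-1.8678]
Step 34: x=[6.3999] v=[-1.7938]
Step 35: x=[6.3143] v=[-1.7125]
Step 36: x=[6.2331] v=[-1.6243]
Step 37: x=[6.1566] v=[-1.5295]
Step 38: x=[6.0852] v=[-1.4285]
Step 39: x=[6.0191] v=[-1.3217]
Step 40: x=[5.9586] v=[-1.2095]
Step 41: x=[5.9040] v=[-1.0924]
v[0] did not become non-negative within 41 steps; using fallback time=2.0500

Answer: 2.0500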